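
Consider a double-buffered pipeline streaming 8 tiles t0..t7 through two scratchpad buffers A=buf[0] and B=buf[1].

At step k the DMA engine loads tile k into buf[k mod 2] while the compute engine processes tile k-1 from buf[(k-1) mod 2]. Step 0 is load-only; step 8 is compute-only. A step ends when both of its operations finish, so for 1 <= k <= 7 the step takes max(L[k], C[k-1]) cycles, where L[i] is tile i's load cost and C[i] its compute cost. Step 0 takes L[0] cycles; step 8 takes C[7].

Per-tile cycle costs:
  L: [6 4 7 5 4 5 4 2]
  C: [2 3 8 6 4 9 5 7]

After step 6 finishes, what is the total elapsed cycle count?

end_cycle[6] = 45

[0] DMA t0→A (6c) ∥ CU idle ⇒ 6c, clock 6
[1] DMA t1→B (4c) ∥ CU A:t0 (2c) ⇒ 4c, clock 10
[2] DMA t2→A (7c) ∥ CU B:t1 (3c) ⇒ 7c, clock 17
[3] DMA t3→B (5c) ∥ CU A:t2 (8c) ⇒ 8c, clock 25
[4] DMA t4→A (4c) ∥ CU B:t3 (6c) ⇒ 6c, clock 31
[5] DMA t5→B (5c) ∥ CU A:t4 (4c) ⇒ 5c, clock 36
[6] DMA t6→A (4c) ∥ CU B:t5 (9c) ⇒ 9c, clock 45
[7] DMA t7→B (2c) ∥ CU A:t6 (5c) ⇒ 5c, clock 50
[8] DMA idle ∥ CU B:t7 (7c) ⇒ 7c, clock 57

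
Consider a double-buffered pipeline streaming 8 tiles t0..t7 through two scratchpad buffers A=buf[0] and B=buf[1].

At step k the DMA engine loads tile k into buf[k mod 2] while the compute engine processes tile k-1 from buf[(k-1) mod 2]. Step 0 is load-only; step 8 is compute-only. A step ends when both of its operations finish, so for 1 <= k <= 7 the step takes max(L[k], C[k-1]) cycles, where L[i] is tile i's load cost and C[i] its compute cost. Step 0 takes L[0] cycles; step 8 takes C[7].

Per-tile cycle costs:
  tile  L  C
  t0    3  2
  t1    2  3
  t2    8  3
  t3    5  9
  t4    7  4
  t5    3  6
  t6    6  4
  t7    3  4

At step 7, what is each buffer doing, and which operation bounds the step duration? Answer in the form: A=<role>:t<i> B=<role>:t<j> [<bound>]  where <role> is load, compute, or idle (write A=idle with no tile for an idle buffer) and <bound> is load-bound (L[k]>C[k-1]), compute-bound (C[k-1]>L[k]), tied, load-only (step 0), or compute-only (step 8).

step 7: A=compute:t6 B=load:t7 [compute-bound]

[0] DMA t0→A (3c) ∥ CU idle ⇒ 3c, clock 3
[1] DMA t1→B (2c) ∥ CU A:t0 (2c) ⇒ 2c, clock 5
[2] DMA t2→A (8c) ∥ CU B:t1 (3c) ⇒ 8c, clock 13
[3] DMA t3→B (5c) ∥ CU A:t2 (3c) ⇒ 5c, clock 18
[4] DMA t4→A (7c) ∥ CU B:t3 (9c) ⇒ 9c, clock 27
[5] DMA t5→B (3c) ∥ CU A:t4 (4c) ⇒ 4c, clock 31
[6] DMA t6→A (6c) ∥ CU B:t5 (6c) ⇒ 6c, clock 37
[7] DMA t7→B (3c) ∥ CU A:t6 (4c) ⇒ 4c, clock 41
[8] DMA idle ∥ CU B:t7 (4c) ⇒ 4c, clock 45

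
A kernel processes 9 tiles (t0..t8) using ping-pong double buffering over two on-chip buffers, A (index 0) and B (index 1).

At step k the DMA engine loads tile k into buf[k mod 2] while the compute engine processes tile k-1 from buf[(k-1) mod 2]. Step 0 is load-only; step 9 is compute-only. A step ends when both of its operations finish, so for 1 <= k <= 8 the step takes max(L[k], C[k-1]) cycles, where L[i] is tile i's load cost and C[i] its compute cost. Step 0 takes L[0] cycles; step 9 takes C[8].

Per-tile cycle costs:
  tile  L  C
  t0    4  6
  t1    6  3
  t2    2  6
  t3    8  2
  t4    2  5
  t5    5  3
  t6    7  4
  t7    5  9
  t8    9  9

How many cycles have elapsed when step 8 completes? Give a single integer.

end_cycle[8] = 49

[0] DMA t0→A (4c) ∥ CU idle ⇒ 4c, clock 4
[1] DMA t1→B (6c) ∥ CU A:t0 (6c) ⇒ 6c, clock 10
[2] DMA t2→A (2c) ∥ CU B:t1 (3c) ⇒ 3c, clock 13
[3] DMA t3→B (8c) ∥ CU A:t2 (6c) ⇒ 8c, clock 21
[4] DMA t4→A (2c) ∥ CU B:t3 (2c) ⇒ 2c, clock 23
[5] DMA t5→B (5c) ∥ CU A:t4 (5c) ⇒ 5c, clock 28
[6] DMA t6→A (7c) ∥ CU B:t5 (3c) ⇒ 7c, clock 35
[7] DMA t7→B (5c) ∥ CU A:t6 (4c) ⇒ 5c, clock 40
[8] DMA t8→A (9c) ∥ CU B:t7 (9c) ⇒ 9c, clock 49
[9] DMA idle ∥ CU A:t8 (9c) ⇒ 9c, clock 58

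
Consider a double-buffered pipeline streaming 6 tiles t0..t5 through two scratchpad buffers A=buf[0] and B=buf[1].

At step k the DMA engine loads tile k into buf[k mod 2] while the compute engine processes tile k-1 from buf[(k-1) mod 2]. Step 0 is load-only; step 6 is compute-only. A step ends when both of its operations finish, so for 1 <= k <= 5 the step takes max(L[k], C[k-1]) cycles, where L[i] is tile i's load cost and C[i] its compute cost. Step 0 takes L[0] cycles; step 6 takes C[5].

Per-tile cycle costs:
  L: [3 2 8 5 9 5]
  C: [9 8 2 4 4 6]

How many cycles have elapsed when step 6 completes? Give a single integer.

  0. 3=3c; end=3; A:t0 B:-
  1. max(2,9)=9c; end=12; A:t0 B:t1
  2. max(8,8)=8c; end=20; A:t2 B:t1
  3. max(5,2)=5c; end=25; A:t2 B:t3
  4. max(9,4)=9c; end=34; A:t4 B:t3
  5. max(5,4)=5c; end=39; A:t4 B:t5
  6. 6=6c; end=45; A:t4 B:t5

end_cycle[6] = 45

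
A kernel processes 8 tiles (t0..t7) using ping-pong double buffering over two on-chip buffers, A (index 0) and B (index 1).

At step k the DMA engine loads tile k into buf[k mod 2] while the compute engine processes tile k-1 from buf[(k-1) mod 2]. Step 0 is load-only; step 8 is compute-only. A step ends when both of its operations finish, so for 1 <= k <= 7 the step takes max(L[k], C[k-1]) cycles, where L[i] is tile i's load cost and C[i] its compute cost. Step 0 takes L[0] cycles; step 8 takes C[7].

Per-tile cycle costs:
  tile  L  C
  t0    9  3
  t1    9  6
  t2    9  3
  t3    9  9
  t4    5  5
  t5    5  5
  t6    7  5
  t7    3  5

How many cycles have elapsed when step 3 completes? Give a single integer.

[0] DMA t0→A (9c) ∥ CU idle ⇒ 9c, clock 9
[1] DMA t1→B (9c) ∥ CU A:t0 (3c) ⇒ 9c, clock 18
[2] DMA t2→A (9c) ∥ CU B:t1 (6c) ⇒ 9c, clock 27
[3] DMA t3→B (9c) ∥ CU A:t2 (3c) ⇒ 9c, clock 36
[4] DMA t4→A (5c) ∥ CU B:t3 (9c) ⇒ 9c, clock 45
[5] DMA t5→B (5c) ∥ CU A:t4 (5c) ⇒ 5c, clock 50
[6] DMA t6→A (7c) ∥ CU B:t5 (5c) ⇒ 7c, clock 57
[7] DMA t7→B (3c) ∥ CU A:t6 (5c) ⇒ 5c, clock 62
[8] DMA idle ∥ CU B:t7 (5c) ⇒ 5c, clock 67

end_cycle[3] = 36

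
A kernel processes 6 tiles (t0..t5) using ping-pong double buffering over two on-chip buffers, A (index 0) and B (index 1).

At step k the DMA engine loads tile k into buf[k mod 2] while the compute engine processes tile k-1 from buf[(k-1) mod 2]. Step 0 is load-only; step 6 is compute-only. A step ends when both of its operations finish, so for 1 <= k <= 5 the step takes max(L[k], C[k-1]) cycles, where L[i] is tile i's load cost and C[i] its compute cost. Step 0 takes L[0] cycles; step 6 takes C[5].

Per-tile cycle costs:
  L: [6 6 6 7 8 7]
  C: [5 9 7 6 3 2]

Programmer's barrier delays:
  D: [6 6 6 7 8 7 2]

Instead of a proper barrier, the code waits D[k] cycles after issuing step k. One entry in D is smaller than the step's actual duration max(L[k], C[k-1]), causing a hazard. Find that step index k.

step 0: need L[0]=6 = 6; D[0]=6 ok
step 1: need max(L[1]=6,C[0]=5) = 6; D[1]=6 ok
step 2: need max(L[2]=6,C[1]=9) = 9; D[2]=6 SHORT
step 3: need max(L[3]=7,C[2]=7) = 7; D[3]=7 ok
step 4: need max(L[4]=8,C[3]=6) = 8; D[4]=8 ok
step 5: need max(L[5]=7,C[4]=3) = 7; D[5]=7 ok
step 6: need C[5]=2 = 2; D[6]=2 ok

hazard at step 2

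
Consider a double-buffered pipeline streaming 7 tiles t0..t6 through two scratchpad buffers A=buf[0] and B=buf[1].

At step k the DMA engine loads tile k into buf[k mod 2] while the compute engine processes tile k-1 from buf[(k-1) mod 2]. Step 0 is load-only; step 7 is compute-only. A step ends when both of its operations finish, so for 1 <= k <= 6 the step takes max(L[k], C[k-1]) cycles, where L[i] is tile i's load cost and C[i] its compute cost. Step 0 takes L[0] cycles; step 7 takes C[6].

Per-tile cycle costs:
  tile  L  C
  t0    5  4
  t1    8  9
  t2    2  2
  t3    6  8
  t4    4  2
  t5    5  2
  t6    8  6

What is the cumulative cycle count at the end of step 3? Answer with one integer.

k=0 load=t0/5c comp=- wait=5 total=5
k=1 load=t1/8c comp=t0/4c wait=8 total=13
k=2 load=t2/2c comp=t1/9c wait=9 total=22
k=3 load=t3/6c comp=t2/2c wait=6 total=28
k=4 load=t4/4c comp=t3/8c wait=8 total=36
k=5 load=t5/5c comp=t4/2c wait=5 total=41
k=6 load=t6/8c comp=t5/2c wait=8 total=49
k=7 load=- comp=t6/6c wait=6 total=55

end_cycle[3] = 28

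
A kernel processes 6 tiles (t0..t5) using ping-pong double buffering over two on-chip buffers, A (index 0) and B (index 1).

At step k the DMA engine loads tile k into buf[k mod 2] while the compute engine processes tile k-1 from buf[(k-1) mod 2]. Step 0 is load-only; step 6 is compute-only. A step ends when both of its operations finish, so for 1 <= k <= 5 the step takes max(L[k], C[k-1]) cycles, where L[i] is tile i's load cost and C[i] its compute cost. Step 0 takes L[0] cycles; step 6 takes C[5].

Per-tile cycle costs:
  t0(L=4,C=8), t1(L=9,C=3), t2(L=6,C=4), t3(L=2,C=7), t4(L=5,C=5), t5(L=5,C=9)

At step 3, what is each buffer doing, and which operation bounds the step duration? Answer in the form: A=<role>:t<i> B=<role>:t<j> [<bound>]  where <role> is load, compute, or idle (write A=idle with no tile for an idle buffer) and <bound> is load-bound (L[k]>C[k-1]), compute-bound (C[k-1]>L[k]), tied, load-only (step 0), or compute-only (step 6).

step 3: A=compute:t2 B=load:t3 [compute-bound]

  0. 4=4c; end=4; A:t0 B:-
  1. max(9,8)=9c; end=13; A:t0 B:t1
  2. max(6,3)=6c; end=19; A:t2 B:t1
  3. max(2,4)=4c; end=23; A:t2 B:t3
  4. max(5,7)=7c; end=30; A:t4 B:t3
  5. max(5,5)=5c; end=35; A:t4 B:t5
  6. 9=9c; end=44; A:t4 B:t5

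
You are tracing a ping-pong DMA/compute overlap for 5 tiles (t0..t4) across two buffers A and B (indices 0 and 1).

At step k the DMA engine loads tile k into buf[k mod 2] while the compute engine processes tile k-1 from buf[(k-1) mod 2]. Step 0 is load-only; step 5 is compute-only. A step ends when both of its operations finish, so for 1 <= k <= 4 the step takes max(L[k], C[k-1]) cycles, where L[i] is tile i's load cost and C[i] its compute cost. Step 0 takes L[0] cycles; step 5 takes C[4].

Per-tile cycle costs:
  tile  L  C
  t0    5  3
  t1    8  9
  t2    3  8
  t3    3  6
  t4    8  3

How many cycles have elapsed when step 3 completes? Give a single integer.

end_cycle[3] = 30

[0] DMA t0→A (5c) ∥ CU idle ⇒ 5c, clock 5
[1] DMA t1→B (8c) ∥ CU A:t0 (3c) ⇒ 8c, clock 13
[2] DMA t2→A (3c) ∥ CU B:t1 (9c) ⇒ 9c, clock 22
[3] DMA t3→B (3c) ∥ CU A:t2 (8c) ⇒ 8c, clock 30
[4] DMA t4→A (8c) ∥ CU B:t3 (6c) ⇒ 8c, clock 38
[5] DMA idle ∥ CU A:t4 (3c) ⇒ 3c, clock 41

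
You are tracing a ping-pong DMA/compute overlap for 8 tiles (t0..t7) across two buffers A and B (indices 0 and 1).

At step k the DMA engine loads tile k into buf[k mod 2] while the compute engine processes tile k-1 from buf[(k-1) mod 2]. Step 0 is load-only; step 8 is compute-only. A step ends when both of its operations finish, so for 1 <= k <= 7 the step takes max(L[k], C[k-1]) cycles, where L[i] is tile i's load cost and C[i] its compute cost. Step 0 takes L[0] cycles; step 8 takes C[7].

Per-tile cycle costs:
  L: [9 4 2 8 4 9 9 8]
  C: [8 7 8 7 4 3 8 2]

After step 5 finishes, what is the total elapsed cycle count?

[0] DMA t0→A (9c) ∥ CU idle ⇒ 9c, clock 9
[1] DMA t1→B (4c) ∥ CU A:t0 (8c) ⇒ 8c, clock 17
[2] DMA t2→A (2c) ∥ CU B:t1 (7c) ⇒ 7c, clock 24
[3] DMA t3→B (8c) ∥ CU A:t2 (8c) ⇒ 8c, clock 32
[4] DMA t4→A (4c) ∥ CU B:t3 (7c) ⇒ 7c, clock 39
[5] DMA t5→B (9c) ∥ CU A:t4 (4c) ⇒ 9c, clock 48
[6] DMA t6→A (9c) ∥ CU B:t5 (3c) ⇒ 9c, clock 57
[7] DMA t7→B (8c) ∥ CU A:t6 (8c) ⇒ 8c, clock 65
[8] DMA idle ∥ CU B:t7 (2c) ⇒ 2c, clock 67

end_cycle[5] = 48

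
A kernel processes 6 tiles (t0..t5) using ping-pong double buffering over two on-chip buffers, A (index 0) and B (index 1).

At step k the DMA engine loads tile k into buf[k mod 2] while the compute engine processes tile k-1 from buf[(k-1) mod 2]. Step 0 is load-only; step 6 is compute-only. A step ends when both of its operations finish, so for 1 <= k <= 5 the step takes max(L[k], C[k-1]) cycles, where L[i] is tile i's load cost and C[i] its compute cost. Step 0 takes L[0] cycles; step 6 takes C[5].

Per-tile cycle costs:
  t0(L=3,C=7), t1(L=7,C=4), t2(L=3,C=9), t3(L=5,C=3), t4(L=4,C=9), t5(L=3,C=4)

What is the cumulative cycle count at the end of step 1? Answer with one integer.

end_cycle[1] = 10

  0. 3=3c; end=3; A:t0 B:-
  1. max(7,7)=7c; end=10; A:t0 B:t1
  2. max(3,4)=4c; end=14; A:t2 B:t1
  3. max(5,9)=9c; end=23; A:t2 B:t3
  4. max(4,3)=4c; end=27; A:t4 B:t3
  5. max(3,9)=9c; end=36; A:t4 B:t5
  6. 4=4c; end=40; A:t4 B:t5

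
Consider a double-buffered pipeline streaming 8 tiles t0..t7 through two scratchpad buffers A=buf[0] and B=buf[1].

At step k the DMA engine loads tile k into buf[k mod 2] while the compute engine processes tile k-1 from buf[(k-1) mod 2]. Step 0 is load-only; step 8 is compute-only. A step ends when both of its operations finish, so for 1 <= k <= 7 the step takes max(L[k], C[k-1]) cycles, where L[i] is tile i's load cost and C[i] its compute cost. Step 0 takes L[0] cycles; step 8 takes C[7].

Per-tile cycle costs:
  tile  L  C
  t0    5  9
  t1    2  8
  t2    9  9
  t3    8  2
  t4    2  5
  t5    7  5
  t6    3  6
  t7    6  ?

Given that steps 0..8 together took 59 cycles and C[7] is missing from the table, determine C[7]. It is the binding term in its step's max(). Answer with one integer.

step 0 | dur = L[0]=5 = 5
step 1 | dur = max(L[1]=2, C[0]=9) = 9
step 2 | dur = max(L[2]=9, C[1]=8) = 9
step 3 | dur = max(L[3]=8, C[2]=9) = 9
step 4 | dur = max(L[4]=2, C[3]=2) = 2
step 5 | dur = max(L[5]=7, C[4]=5) = 7
step 6 | dur = max(L[6]=3, C[5]=5) = 5
step 7 | dur = max(L[7]=6, C[6]=6) = 6
step 8 | dur = C[7]=? = C[7]  (unknown; binding)
sum of known step durations = 52
dur[8] = total - known = 59 - 52 = 7
C[7] is the binding max in step 8, so C[7] = dur[8] = 7

C[7] = 7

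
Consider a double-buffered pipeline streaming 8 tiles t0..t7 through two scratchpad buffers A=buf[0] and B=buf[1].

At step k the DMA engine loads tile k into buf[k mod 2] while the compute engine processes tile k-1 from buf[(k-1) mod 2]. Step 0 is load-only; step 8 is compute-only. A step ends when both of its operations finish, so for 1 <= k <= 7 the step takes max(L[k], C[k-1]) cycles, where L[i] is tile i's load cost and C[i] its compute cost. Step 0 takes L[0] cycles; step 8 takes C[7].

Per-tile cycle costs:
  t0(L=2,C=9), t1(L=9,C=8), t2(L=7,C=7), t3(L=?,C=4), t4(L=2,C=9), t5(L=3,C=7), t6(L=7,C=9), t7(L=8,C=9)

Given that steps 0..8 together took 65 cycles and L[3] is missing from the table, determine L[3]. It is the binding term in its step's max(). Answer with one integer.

L[3] = 8

step 0 → dur = L[0]=2 = 2
step 1 → dur = max(L[1]=9, C[0]=9) = 9
step 2 → dur = max(L[2]=7, C[1]=8) = 8
step 3 → dur = max(L[3]=?, C[2]=7) = L[3]  (unknown; binding)
step 4 → dur = max(L[4]=2, C[3]=4) = 4
step 5 → dur = max(L[5]=3, C[4]=9) = 9
step 6 → dur = max(L[6]=7, C[5]=7) = 7
step 7 → dur = max(L[7]=8, C[6]=9) = 9
step 8 → dur = C[7]=9 = 9
sum of known step durations = 57
dur[3] = total - known = 65 - 57 = 8
L[3] is the binding max in step 3, so L[3] = dur[3] = 8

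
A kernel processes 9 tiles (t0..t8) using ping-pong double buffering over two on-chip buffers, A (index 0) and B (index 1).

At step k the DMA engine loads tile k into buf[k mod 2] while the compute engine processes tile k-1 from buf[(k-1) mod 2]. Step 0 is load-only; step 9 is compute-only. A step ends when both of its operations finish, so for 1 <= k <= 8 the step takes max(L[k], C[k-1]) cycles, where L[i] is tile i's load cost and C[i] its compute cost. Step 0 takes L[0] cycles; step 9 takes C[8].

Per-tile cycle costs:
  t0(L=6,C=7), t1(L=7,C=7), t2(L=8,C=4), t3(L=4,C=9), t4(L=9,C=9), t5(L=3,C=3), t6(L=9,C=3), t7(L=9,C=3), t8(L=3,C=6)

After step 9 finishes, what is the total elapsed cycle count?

end_cycle[9] = 70

step 0: L[0]=6 → dur=6, Σ=6 | A=load:t0 B=idle [load-only]
step 1: L[1]=7 C[0]=7 → dur=7, Σ=13 | A=compute:t0 B=load:t1 [tied]
step 2: L[2]=8 C[1]=7 → dur=8, Σ=21 | A=load:t2 B=compute:t1 [load-bound]
step 3: L[3]=4 C[2]=4 → dur=4, Σ=25 | A=compute:t2 B=load:t3 [tied]
step 4: L[4]=9 C[3]=9 → dur=9, Σ=34 | A=load:t4 B=compute:t3 [tied]
step 5: L[5]=3 C[4]=9 → dur=9, Σ=43 | A=compute:t4 B=load:t5 [compute-bound]
step 6: L[6]=9 C[5]=3 → dur=9, Σ=52 | A=load:t6 B=compute:t5 [load-bound]
step 7: L[7]=9 C[6]=3 → dur=9, Σ=61 | A=compute:t6 B=load:t7 [load-bound]
step 8: L[8]=3 C[7]=3 → dur=3, Σ=64 | A=load:t8 B=compute:t7 [tied]
step 9: C[8]=6 → dur=6, Σ=70 | A=compute:t8 B=idle [compute-only]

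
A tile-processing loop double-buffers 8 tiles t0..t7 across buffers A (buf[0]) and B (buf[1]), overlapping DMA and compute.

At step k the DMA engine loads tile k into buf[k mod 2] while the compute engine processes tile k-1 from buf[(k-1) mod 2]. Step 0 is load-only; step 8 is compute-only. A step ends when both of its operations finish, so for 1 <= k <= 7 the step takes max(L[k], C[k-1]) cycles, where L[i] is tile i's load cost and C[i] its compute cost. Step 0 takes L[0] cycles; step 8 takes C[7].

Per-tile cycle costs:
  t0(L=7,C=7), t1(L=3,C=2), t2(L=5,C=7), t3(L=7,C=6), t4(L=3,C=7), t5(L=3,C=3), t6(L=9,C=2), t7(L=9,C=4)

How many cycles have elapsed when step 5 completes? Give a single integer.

k=0 load=t0/7c comp=- wait=7 total=7
k=1 load=t1/3c comp=t0/7c wait=7 total=14
k=2 load=t2/5c comp=t1/2c wait=5 total=19
k=3 load=t3/7c comp=t2/7c wait=7 total=26
k=4 load=t4/3c comp=t3/6c wait=6 total=32
k=5 load=t5/3c comp=t4/7c wait=7 total=39
k=6 load=t6/9c comp=t5/3c wait=9 total=48
k=7 load=t7/9c comp=t6/2c wait=9 total=57
k=8 load=- comp=t7/4c wait=4 total=61

end_cycle[5] = 39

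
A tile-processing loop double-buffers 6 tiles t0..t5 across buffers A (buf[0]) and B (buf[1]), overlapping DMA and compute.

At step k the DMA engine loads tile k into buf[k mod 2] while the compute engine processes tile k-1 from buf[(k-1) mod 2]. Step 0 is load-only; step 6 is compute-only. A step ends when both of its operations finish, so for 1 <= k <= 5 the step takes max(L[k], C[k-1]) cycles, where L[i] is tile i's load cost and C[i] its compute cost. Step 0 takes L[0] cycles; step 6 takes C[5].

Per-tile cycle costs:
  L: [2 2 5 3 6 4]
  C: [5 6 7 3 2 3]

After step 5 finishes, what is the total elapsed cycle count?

[0] DMA t0→A (2c) ∥ CU idle ⇒ 2c, clock 2
[1] DMA t1→B (2c) ∥ CU A:t0 (5c) ⇒ 5c, clock 7
[2] DMA t2→A (5c) ∥ CU B:t1 (6c) ⇒ 6c, clock 13
[3] DMA t3→B (3c) ∥ CU A:t2 (7c) ⇒ 7c, clock 20
[4] DMA t4→A (6c) ∥ CU B:t3 (3c) ⇒ 6c, clock 26
[5] DMA t5→B (4c) ∥ CU A:t4 (2c) ⇒ 4c, clock 30
[6] DMA idle ∥ CU B:t5 (3c) ⇒ 3c, clock 33

end_cycle[5] = 30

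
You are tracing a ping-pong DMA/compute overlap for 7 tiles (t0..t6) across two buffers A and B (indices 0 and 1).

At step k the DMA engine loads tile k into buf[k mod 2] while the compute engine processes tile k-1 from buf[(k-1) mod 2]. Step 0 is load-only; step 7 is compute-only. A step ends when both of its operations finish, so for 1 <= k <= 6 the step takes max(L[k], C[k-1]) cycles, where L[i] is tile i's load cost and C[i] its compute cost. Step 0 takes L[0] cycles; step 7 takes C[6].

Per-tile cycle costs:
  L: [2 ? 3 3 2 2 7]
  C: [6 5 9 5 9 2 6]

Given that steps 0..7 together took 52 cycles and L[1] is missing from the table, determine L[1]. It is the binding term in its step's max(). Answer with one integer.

L[1] = 9

step 0 = dur = L[0]=2 = 2
step 1 = dur = max(L[1]=?, C[0]=6) = L[1]  (unknown; binding)
step 2 = dur = max(L[2]=3, C[1]=5) = 5
step 3 = dur = max(L[3]=3, C[2]=9) = 9
step 4 = dur = max(L[4]=2, C[3]=5) = 5
step 5 = dur = max(L[5]=2, C[4]=9) = 9
step 6 = dur = max(L[6]=7, C[5]=2) = 7
step 7 = dur = C[6]=6 = 6
sum of known step durations = 43
dur[1] = total - known = 52 - 43 = 9
L[1] is the binding max in step 1, so L[1] = dur[1] = 9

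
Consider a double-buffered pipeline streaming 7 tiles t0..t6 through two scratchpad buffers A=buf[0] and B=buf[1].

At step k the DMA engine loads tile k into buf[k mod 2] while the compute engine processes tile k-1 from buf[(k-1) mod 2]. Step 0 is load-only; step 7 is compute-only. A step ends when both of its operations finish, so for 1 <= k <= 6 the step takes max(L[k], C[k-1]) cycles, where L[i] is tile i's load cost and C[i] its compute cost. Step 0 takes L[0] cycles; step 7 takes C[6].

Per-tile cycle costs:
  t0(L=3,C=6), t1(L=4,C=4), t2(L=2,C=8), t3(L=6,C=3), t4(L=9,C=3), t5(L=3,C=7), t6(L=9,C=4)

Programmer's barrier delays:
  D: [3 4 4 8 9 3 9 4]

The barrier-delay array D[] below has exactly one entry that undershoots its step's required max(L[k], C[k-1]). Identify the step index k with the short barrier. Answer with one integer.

step 0: need L[0]=3 = 3; D[0]=3 ok
step 1: need max(L[1]=4,C[0]=6) = 6; D[1]=4 SHORT
step 2: need max(L[2]=2,C[1]=4) = 4; D[2]=4 ok
step 3: need max(L[3]=6,C[2]=8) = 8; D[3]=8 ok
step 4: need max(L[4]=9,C[3]=3) = 9; D[4]=9 ok
step 5: need max(L[5]=3,C[4]=3) = 3; D[5]=3 ok
step 6: need max(L[6]=9,C[5]=7) = 9; D[6]=9 ok
step 7: need C[6]=4 = 4; D[7]=4 ok

hazard at step 1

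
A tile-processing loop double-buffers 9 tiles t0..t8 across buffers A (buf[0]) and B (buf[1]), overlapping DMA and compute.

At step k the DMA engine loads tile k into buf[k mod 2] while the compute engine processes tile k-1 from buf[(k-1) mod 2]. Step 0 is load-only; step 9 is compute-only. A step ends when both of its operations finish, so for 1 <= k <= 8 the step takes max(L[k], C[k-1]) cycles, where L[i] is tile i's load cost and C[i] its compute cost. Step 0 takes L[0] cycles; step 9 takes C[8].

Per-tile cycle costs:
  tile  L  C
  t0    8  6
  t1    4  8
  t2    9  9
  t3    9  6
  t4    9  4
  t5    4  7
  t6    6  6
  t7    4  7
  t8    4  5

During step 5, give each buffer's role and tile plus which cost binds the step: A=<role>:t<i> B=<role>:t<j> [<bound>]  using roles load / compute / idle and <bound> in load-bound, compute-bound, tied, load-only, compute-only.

  0. 8=8c; end=8; A:t0 B:-
  1. max(4,6)=6c; end=14; A:t0 B:t1
  2. max(9,8)=9c; end=23; A:t2 B:t1
  3. max(9,9)=9c; end=32; A:t2 B:t3
  4. max(9,6)=9c; end=41; A:t4 B:t3
  5. max(4,4)=4c; end=45; A:t4 B:t5
  6. max(6,7)=7c; end=52; A:t6 B:t5
  7. max(4,6)=6c; end=58; A:t6 B:t7
  8. max(4,7)=7c; end=65; A:t8 B:t7
  9. 5=5c; end=70; A:t8 B:t7

step 5: A=compute:t4 B=load:t5 [tied]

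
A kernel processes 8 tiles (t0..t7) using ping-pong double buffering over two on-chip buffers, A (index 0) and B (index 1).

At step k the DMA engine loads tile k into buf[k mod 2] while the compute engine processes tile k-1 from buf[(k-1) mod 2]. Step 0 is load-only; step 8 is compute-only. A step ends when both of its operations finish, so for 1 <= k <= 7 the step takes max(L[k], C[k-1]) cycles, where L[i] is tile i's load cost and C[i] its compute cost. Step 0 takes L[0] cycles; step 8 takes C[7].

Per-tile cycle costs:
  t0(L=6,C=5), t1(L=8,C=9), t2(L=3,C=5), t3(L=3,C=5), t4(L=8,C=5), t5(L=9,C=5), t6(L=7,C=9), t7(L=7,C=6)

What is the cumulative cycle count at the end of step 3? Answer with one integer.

[0] DMA t0→A (6c) ∥ CU idle ⇒ 6c, clock 6
[1] DMA t1→B (8c) ∥ CU A:t0 (5c) ⇒ 8c, clock 14
[2] DMA t2→A (3c) ∥ CU B:t1 (9c) ⇒ 9c, clock 23
[3] DMA t3→B (3c) ∥ CU A:t2 (5c) ⇒ 5c, clock 28
[4] DMA t4→A (8c) ∥ CU B:t3 (5c) ⇒ 8c, clock 36
[5] DMA t5→B (9c) ∥ CU A:t4 (5c) ⇒ 9c, clock 45
[6] DMA t6→A (7c) ∥ CU B:t5 (5c) ⇒ 7c, clock 52
[7] DMA t7→B (7c) ∥ CU A:t6 (9c) ⇒ 9c, clock 61
[8] DMA idle ∥ CU B:t7 (6c) ⇒ 6c, clock 67

end_cycle[3] = 28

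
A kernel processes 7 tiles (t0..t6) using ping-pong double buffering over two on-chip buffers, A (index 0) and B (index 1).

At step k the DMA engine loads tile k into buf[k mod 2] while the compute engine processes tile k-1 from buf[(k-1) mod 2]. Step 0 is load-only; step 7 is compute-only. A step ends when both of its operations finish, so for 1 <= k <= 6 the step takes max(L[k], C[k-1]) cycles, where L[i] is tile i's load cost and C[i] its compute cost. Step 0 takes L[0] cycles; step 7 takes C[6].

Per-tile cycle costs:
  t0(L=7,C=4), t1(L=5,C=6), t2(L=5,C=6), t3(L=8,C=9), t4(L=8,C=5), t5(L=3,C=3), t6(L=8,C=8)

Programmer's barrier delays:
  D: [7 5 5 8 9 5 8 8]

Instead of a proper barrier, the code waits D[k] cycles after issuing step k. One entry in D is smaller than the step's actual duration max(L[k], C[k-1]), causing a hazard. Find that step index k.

hazard at step 2

step 0: need L[0]=7 = 7; D[0]=7 ok
step 1: need max(L[1]=5,C[0]=4) = 5; D[1]=5 ok
step 2: need max(L[2]=5,C[1]=6) = 6; D[2]=5 SHORT
step 3: need max(L[3]=8,C[2]=6) = 8; D[3]=8 ok
step 4: need max(L[4]=8,C[3]=9) = 9; D[4]=9 ok
step 5: need max(L[5]=3,C[4]=5) = 5; D[5]=5 ok
step 6: need max(L[6]=8,C[5]=3) = 8; D[6]=8 ok
step 7: need C[6]=8 = 8; D[7]=8 ok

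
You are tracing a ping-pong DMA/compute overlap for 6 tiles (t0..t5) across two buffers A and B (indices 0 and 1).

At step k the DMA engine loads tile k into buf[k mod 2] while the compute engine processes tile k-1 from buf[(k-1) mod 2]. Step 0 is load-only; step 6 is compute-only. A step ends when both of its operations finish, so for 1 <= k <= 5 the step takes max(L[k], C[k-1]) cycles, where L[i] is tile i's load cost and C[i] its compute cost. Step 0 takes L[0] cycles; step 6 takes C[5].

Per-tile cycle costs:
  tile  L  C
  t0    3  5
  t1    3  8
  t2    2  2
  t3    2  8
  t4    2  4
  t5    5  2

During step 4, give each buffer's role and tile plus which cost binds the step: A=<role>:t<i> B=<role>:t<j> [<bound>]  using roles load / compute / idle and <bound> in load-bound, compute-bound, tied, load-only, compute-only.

step 4: A=load:t4 B=compute:t3 [compute-bound]

k=0 load=t0/3c comp=- wait=3 total=3
k=1 load=t1/3c comp=t0/5c wait=5 total=8
k=2 load=t2/2c comp=t1/8c wait=8 total=16
k=3 load=t3/2c comp=t2/2c wait=2 total=18
k=4 load=t4/2c comp=t3/8c wait=8 total=26
k=5 load=t5/5c comp=t4/4c wait=5 total=31
k=6 load=- comp=t5/2c wait=2 total=33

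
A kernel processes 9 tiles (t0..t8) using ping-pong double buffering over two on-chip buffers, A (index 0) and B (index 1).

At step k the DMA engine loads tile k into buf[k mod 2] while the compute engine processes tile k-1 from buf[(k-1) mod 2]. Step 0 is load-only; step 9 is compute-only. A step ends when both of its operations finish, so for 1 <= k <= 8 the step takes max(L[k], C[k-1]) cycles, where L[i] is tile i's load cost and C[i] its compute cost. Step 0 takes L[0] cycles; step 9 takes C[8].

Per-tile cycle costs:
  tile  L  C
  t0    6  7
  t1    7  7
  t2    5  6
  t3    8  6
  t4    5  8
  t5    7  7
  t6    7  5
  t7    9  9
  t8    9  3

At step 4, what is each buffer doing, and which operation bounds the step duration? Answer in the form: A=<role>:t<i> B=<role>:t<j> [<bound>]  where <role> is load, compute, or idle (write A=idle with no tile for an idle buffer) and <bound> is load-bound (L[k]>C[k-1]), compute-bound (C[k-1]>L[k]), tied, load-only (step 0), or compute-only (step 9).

step 4: A=load:t4 B=compute:t3 [compute-bound]

[0] DMA t0→A (6c) ∥ CU idle ⇒ 6c, clock 6
[1] DMA t1→B (7c) ∥ CU A:t0 (7c) ⇒ 7c, clock 13
[2] DMA t2→A (5c) ∥ CU B:t1 (7c) ⇒ 7c, clock 20
[3] DMA t3→B (8c) ∥ CU A:t2 (6c) ⇒ 8c, clock 28
[4] DMA t4→A (5c) ∥ CU B:t3 (6c) ⇒ 6c, clock 34
[5] DMA t5→B (7c) ∥ CU A:t4 (8c) ⇒ 8c, clock 42
[6] DMA t6→A (7c) ∥ CU B:t5 (7c) ⇒ 7c, clock 49
[7] DMA t7→B (9c) ∥ CU A:t6 (5c) ⇒ 9c, clock 58
[8] DMA t8→A (9c) ∥ CU B:t7 (9c) ⇒ 9c, clock 67
[9] DMA idle ∥ CU A:t8 (3c) ⇒ 3c, clock 70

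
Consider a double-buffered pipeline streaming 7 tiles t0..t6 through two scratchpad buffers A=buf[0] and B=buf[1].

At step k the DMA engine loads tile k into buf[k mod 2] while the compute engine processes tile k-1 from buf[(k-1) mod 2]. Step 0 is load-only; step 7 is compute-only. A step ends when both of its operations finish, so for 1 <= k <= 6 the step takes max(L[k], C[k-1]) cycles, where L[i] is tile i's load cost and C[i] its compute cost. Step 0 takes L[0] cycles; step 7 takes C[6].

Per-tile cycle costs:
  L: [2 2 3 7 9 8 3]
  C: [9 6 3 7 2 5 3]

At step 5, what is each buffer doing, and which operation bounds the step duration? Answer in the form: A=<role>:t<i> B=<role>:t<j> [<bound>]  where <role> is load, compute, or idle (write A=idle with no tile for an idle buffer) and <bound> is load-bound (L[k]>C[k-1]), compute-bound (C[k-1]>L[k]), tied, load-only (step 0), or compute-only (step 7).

step 5: A=compute:t4 B=load:t5 [load-bound]

[0] DMA t0→A (2c) ∥ CU idle ⇒ 2c, clock 2
[1] DMA t1→B (2c) ∥ CU A:t0 (9c) ⇒ 9c, clock 11
[2] DMA t2→A (3c) ∥ CU B:t1 (6c) ⇒ 6c, clock 17
[3] DMA t3→B (7c) ∥ CU A:t2 (3c) ⇒ 7c, clock 24
[4] DMA t4→A (9c) ∥ CU B:t3 (7c) ⇒ 9c, clock 33
[5] DMA t5→B (8c) ∥ CU A:t4 (2c) ⇒ 8c, clock 41
[6] DMA t6→A (3c) ∥ CU B:t5 (5c) ⇒ 5c, clock 46
[7] DMA idle ∥ CU A:t6 (3c) ⇒ 3c, clock 49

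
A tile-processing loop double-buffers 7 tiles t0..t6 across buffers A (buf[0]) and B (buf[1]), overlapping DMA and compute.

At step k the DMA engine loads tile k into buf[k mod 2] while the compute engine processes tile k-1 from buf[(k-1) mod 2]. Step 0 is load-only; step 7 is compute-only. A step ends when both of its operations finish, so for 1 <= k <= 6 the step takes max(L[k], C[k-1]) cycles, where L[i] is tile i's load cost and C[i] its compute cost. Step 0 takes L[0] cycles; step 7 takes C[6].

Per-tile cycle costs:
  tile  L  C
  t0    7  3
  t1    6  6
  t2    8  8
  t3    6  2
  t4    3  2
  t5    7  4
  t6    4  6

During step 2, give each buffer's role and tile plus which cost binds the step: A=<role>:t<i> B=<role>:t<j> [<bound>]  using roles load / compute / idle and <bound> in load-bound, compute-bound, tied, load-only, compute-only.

step 2: A=load:t2 B=compute:t1 [load-bound]

  0. 7=7c; end=7; A:t0 B:-
  1. max(6,3)=6c; end=13; A:t0 B:t1
  2. max(8,6)=8c; end=21; A:t2 B:t1
  3. max(6,8)=8c; end=29; A:t2 B:t3
  4. max(3,2)=3c; end=32; A:t4 B:t3
  5. max(7,2)=7c; end=39; A:t4 B:t5
  6. max(4,4)=4c; end=43; A:t6 B:t5
  7. 6=6c; end=49; A:t6 B:t5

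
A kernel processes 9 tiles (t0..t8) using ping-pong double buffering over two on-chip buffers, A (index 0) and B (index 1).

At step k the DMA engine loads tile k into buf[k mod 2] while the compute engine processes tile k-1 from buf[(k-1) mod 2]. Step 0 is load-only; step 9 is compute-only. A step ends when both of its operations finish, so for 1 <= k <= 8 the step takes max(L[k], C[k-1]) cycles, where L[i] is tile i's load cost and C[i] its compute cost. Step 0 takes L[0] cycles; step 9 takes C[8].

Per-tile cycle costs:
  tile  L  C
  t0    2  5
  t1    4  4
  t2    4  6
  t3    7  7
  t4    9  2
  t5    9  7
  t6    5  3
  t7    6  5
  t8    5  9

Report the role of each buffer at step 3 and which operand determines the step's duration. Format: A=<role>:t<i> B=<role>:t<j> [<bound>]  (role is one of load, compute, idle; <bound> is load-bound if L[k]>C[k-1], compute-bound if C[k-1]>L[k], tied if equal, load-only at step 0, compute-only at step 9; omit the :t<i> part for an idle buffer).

step 3: A=compute:t2 B=load:t3 [load-bound]

step 0: L[0]=2 → dur=2, Σ=2 | A=load:t0 B=idle [load-only]
step 1: L[1]=4 C[0]=5 → dur=5, Σ=7 | A=compute:t0 B=load:t1 [compute-bound]
step 2: L[2]=4 C[1]=4 → dur=4, Σ=11 | A=load:t2 B=compute:t1 [tied]
step 3: L[3]=7 C[2]=6 → dur=7, Σ=18 | A=compute:t2 B=load:t3 [load-bound]
step 4: L[4]=9 C[3]=7 → dur=9, Σ=27 | A=load:t4 B=compute:t3 [load-bound]
step 5: L[5]=9 C[4]=2 → dur=9, Σ=36 | A=compute:t4 B=load:t5 [load-bound]
step 6: L[6]=5 C[5]=7 → dur=7, Σ=43 | A=load:t6 B=compute:t5 [compute-bound]
step 7: L[7]=6 C[6]=3 → dur=6, Σ=49 | A=compute:t6 B=load:t7 [load-bound]
step 8: L[8]=5 C[7]=5 → dur=5, Σ=54 | A=load:t8 B=compute:t7 [tied]
step 9: C[8]=9 → dur=9, Σ=63 | A=compute:t8 B=idle [compute-only]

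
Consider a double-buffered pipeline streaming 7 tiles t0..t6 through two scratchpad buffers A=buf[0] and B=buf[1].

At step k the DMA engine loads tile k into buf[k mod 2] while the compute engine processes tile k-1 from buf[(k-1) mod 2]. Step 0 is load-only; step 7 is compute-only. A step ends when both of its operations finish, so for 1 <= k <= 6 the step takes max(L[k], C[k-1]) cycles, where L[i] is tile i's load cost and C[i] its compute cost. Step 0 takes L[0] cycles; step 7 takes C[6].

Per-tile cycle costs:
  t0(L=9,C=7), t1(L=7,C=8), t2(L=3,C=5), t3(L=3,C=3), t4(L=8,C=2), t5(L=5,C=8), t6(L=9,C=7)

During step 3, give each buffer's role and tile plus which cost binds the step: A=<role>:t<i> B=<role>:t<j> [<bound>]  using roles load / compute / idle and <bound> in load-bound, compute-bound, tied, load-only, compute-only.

k=0 load=t0/9c comp=- wait=9 total=9
k=1 load=t1/7c comp=t0/7c wait=7 total=16
k=2 load=t2/3c comp=t1/8c wait=8 total=24
k=3 load=t3/3c comp=t2/5c wait=5 total=29
k=4 load=t4/8c comp=t3/3c wait=8 total=37
k=5 load=t5/5c comp=t4/2c wait=5 total=42
k=6 load=t6/9c comp=t5/8c wait=9 total=51
k=7 load=- comp=t6/7c wait=7 total=58

step 3: A=compute:t2 B=load:t3 [compute-bound]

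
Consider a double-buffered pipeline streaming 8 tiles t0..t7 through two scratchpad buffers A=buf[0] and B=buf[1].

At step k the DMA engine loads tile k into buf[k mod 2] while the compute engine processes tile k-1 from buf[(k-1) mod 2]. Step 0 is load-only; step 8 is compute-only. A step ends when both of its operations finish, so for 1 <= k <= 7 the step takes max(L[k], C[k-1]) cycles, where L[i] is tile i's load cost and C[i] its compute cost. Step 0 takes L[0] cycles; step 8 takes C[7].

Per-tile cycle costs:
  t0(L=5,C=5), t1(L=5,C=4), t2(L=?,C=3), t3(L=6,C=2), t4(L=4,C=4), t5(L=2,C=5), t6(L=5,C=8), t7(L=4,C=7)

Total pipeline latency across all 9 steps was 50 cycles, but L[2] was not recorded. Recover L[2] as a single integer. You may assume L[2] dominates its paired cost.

L[2] = 6

step 0: dur = L[0]=5 = 5
step 1: dur = max(L[1]=5, C[0]=5) = 5
step 2: dur = max(L[2]=?, C[1]=4) = L[2]  (unknown; binding)
step 3: dur = max(L[3]=6, C[2]=3) = 6
step 4: dur = max(L[4]=4, C[3]=2) = 4
step 5: dur = max(L[5]=2, C[4]=4) = 4
step 6: dur = max(L[6]=5, C[5]=5) = 5
step 7: dur = max(L[7]=4, C[6]=8) = 8
step 8: dur = C[7]=7 = 7
sum of known step durations = 44
dur[2] = total - known = 50 - 44 = 6
L[2] is the binding max in step 2, so L[2] = dur[2] = 6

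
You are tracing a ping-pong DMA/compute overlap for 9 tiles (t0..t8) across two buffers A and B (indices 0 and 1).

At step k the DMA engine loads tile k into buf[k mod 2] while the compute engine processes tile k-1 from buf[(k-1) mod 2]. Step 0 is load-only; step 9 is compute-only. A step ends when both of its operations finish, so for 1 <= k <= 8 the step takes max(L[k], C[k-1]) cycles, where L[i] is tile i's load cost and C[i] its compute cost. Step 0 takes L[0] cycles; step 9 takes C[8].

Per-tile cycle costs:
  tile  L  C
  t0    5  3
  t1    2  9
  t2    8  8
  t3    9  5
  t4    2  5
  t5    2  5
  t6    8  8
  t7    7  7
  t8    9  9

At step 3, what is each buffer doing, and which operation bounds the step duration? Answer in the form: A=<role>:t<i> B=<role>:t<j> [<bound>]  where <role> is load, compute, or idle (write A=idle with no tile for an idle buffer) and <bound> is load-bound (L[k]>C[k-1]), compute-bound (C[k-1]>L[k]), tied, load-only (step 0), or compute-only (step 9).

k=0 load=t0/5c comp=- wait=5 total=5
k=1 load=t1/2c comp=t0/3c wait=3 total=8
k=2 load=t2/8c comp=t1/9c wait=9 total=17
k=3 load=t3/9c comp=t2/8c wait=9 total=26
k=4 load=t4/2c comp=t3/5c wait=5 total=31
k=5 load=t5/2c comp=t4/5c wait=5 total=36
k=6 load=t6/8c comp=t5/5c wait=8 total=44
k=7 load=t7/7c comp=t6/8c wait=8 total=52
k=8 load=t8/9c comp=t7/7c wait=9 total=61
k=9 load=- comp=t8/9c wait=9 total=70

step 3: A=compute:t2 B=load:t3 [load-bound]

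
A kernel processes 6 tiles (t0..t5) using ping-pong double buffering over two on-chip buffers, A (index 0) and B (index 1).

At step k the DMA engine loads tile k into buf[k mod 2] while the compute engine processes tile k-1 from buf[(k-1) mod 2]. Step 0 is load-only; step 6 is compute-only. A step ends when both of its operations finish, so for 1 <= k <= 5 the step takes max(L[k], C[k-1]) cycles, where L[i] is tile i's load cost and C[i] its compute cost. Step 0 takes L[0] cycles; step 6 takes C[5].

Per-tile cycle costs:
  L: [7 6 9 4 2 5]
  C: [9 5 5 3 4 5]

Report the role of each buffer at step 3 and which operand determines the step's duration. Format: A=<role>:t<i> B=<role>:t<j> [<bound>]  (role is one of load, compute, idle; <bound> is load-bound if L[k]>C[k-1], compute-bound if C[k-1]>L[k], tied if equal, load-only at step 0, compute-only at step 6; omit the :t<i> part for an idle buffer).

  0. 7=7c; end=7; A:t0 B:-
  1. max(6,9)=9c; end=16; A:t0 B:t1
  2. max(9,5)=9c; end=25; A:t2 B:t1
  3. max(4,5)=5c; end=30; A:t2 B:t3
  4. max(2,3)=3c; end=33; A:t4 B:t3
  5. max(5,4)=5c; end=38; A:t4 B:t5
  6. 5=5c; end=43; A:t4 B:t5

step 3: A=compute:t2 B=load:t3 [compute-bound]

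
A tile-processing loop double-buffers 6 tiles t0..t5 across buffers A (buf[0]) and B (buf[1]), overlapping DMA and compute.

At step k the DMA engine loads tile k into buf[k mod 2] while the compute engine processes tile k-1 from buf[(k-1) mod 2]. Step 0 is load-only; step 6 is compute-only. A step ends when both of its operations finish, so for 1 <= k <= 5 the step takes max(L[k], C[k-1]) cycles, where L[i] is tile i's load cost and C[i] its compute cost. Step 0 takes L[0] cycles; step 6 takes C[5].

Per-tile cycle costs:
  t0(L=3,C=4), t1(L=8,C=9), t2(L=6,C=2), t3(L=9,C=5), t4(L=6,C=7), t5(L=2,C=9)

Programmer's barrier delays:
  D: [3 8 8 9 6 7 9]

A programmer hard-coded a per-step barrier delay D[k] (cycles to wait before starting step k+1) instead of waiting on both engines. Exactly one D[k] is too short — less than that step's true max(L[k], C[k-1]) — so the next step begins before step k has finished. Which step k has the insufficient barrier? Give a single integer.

step 0: need L[0]=3 = 3; D[0]=3 ok
step 1: need max(L[1]=8,C[0]=4) = 8; D[1]=8 ok
step 2: need max(L[2]=6,C[1]=9) = 9; D[2]=8 SHORT
step 3: need max(L[3]=9,C[2]=2) = 9; D[3]=9 ok
step 4: need max(L[4]=6,C[3]=5) = 6; D[4]=6 ok
step 5: need max(L[5]=2,C[4]=7) = 7; D[5]=7 ok
step 6: need C[5]=9 = 9; D[6]=9 ok

hazard at step 2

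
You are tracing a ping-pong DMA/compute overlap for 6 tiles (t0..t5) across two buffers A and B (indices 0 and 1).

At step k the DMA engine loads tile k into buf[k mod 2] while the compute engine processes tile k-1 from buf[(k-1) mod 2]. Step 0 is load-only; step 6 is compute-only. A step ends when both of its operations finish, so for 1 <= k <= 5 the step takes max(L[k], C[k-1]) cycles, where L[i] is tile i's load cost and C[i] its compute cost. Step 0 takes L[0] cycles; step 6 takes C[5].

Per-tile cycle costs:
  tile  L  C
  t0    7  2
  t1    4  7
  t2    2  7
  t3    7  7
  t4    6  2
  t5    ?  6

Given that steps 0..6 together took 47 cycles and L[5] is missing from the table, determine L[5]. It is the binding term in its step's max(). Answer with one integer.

step 0 = dur = L[0]=7 = 7
step 1 = dur = max(L[1]=4, C[0]=2) = 4
step 2 = dur = max(L[2]=2, C[1]=7) = 7
step 3 = dur = max(L[3]=7, C[2]=7) = 7
step 4 = dur = max(L[4]=6, C[3]=7) = 7
step 5 = dur = max(L[5]=?, C[4]=2) = L[5]  (unknown; binding)
step 6 = dur = C[5]=6 = 6
sum of known step durations = 38
dur[5] = total - known = 47 - 38 = 9
L[5] is the binding max in step 5, so L[5] = dur[5] = 9

L[5] = 9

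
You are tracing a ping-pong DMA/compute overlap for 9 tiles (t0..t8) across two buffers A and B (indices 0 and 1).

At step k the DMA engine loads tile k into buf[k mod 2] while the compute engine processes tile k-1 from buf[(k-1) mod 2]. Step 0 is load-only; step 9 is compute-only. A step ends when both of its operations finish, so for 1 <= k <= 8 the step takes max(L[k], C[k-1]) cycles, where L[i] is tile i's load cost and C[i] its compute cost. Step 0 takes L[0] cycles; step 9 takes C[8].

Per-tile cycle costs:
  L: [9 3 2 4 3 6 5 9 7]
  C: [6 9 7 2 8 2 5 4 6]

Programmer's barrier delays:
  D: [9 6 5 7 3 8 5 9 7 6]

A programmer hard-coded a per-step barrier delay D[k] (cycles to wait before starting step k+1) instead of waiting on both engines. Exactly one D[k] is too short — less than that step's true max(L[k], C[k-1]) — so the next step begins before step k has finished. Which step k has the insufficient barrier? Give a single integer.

step 0: need L[0]=9 = 9; D[0]=9 ok
step 1: need max(L[1]=3,C[0]=6) = 6; D[1]=6 ok
step 2: need max(L[2]=2,C[1]=9) = 9; D[2]=5 SHORT
step 3: need max(L[3]=4,C[2]=7) = 7; D[3]=7 ok
step 4: need max(L[4]=3,C[3]=2) = 3; D[4]=3 ok
step 5: need max(L[5]=6,C[4]=8) = 8; D[5]=8 ok
step 6: need max(L[6]=5,C[5]=2) = 5; D[6]=5 ok
step 7: need max(L[7]=9,C[6]=5) = 9; D[7]=9 ok
step 8: need max(L[8]=7,C[7]=4) = 7; D[8]=7 ok
step 9: need C[8]=6 = 6; D[9]=6 ok

hazard at step 2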